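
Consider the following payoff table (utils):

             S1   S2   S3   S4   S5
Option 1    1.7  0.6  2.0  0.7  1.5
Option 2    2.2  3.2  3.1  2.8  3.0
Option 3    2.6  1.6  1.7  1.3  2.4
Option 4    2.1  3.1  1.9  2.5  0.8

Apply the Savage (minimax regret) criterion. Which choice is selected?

Option 2

Column bests: S1=2.6, S2=3.2, S3=3.1, S4=2.8, S5=3.0.
Option 1 regrets: 0.9, 2.6, 1.1, 2.1, 1.5 → max 2.6
Option 2 regrets: 0.4, 0.0, 0.0, 0.0, 0.0 → max 0.4
Option 3 regrets: 0.0, 1.6, 1.4, 1.5, 0.6 → max 1.6
Option 4 regrets: 0.5, 0.1, 1.2, 0.3, 2.2 → max 2.2
Smallest max regret = 0.4 → Option 2.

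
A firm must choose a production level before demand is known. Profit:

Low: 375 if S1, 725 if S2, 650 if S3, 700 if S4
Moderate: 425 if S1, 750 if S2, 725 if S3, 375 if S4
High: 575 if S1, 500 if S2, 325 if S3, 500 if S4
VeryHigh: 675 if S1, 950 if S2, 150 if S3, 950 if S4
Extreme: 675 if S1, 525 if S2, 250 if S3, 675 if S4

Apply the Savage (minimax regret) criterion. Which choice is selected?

Low

Column bests: S1=675, S2=950, S3=725, S4=950.
Low regrets: 300, 225, 75, 250 → max 300
Moderate regrets: 250, 200, 0, 575 → max 575
High regrets: 100, 450, 400, 450 → max 450
VeryHigh regrets: 0, 0, 575, 0 → max 575
Extreme regrets: 0, 425, 475, 275 → max 475
Smallest max regret = 300 → Low.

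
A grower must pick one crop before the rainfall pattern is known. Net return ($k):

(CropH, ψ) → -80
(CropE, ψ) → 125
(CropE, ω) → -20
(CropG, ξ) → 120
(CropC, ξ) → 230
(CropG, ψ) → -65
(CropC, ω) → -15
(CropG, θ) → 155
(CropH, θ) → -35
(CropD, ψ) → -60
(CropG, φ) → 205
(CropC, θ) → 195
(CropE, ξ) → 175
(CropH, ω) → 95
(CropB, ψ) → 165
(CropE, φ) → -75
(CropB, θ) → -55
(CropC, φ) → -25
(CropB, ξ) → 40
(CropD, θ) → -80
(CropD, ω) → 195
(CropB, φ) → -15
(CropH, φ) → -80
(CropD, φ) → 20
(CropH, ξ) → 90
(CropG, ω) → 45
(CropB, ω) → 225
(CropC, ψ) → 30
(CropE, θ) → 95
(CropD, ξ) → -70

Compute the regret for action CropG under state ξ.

Best payoff under ξ is 230.
Regret = 230 − 120 = 110.

110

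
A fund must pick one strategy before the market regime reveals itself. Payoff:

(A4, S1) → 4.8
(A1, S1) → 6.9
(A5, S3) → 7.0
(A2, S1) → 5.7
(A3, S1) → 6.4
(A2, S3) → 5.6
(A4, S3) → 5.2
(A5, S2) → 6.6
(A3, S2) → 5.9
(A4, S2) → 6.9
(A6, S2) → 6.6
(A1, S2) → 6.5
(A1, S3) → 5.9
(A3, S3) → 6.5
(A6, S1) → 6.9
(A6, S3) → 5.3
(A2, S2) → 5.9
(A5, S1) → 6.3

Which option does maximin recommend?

A5

Row minima: A1=5.9, A2=5.6, A3=5.9, A4=4.8, A5=6.3, A6=5.3
Best worst-case = 6.3 → A5.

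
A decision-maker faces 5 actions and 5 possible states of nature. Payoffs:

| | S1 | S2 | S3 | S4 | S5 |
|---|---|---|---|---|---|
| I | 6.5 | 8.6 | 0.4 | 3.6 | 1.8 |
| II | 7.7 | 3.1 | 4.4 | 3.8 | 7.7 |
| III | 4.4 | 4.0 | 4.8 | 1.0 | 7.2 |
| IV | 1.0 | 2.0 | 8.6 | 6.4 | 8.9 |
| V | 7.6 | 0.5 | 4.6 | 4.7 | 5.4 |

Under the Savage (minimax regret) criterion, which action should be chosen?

III

Column bests: S1=7.7, S2=8.6, S3=8.6, S4=6.4, S5=8.9.
I regrets: 1.2, 0.0, 8.2, 2.8, 7.1 → max 8.2
II regrets: 0.0, 5.5, 4.2, 2.6, 1.2 → max 5.5
III regrets: 3.3, 4.6, 3.8, 5.4, 1.7 → max 5.4
IV regrets: 6.7, 6.6, 0.0, 0.0, 0.0 → max 6.7
V regrets: 0.1, 8.1, 4.0, 1.7, 3.5 → max 8.1
Smallest max regret = 5.4 → III.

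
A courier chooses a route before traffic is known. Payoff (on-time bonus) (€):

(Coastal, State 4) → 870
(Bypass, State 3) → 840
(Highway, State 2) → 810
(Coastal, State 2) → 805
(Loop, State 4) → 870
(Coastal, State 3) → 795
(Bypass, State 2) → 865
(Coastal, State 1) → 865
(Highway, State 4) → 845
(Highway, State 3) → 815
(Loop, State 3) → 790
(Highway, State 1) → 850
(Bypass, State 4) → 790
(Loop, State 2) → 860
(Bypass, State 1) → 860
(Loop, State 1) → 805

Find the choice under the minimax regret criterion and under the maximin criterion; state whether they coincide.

Column bests: State 1=865, State 2=865, State 3=840, State 4=870.
Highway regrets: 15, 55, 25, 25 → max 55
Bypass regrets: 5, 0, 0, 80 → max 80
Coastal regrets: 0, 60, 45, 0 → max 60
Loop regrets: 60, 5, 50, 0 → max 60
Smallest max regret = 55 → Highway.
Row minima: Highway=810, Bypass=790, Coastal=795, Loop=790
Best worst-case = 810 → Highway.

minimax regret → Highway; maximin → Highway (agree)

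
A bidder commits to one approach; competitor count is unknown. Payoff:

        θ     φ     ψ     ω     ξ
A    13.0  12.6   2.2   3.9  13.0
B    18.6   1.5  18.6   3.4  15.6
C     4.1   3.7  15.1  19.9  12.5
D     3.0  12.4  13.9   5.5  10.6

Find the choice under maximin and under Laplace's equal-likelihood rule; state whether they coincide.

maximin → C; laplace → B (disagree)

Row minima: A=2.2, B=1.5, C=3.7, D=3.0
Best worst-case = 3.7 → C.
Row averages: A=8.94, B=11.54, C=11.06, D=9.08
Highest average = 11.54 → B.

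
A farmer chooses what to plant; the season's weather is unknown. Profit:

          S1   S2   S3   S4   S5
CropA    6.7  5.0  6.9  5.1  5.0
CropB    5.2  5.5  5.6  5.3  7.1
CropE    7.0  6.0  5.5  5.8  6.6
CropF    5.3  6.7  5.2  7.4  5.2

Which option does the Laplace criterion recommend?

CropE

Row averages: CropA=5.74, CropB=5.74, CropE=6.18, CropF=5.96
Highest average = 6.18 → CropE.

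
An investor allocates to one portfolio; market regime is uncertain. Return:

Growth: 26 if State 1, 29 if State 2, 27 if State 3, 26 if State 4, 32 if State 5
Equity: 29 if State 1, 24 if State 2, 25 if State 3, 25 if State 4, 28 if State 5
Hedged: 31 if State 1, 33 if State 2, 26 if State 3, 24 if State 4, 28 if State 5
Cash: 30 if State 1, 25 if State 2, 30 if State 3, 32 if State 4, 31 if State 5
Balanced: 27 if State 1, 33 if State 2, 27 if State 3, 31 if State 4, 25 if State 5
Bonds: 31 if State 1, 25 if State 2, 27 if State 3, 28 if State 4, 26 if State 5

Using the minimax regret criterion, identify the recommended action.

Growth

Column bests: State 1=31, State 2=33, State 3=30, State 4=32, State 5=32.
Growth regrets: 5, 4, 3, 6, 0 → max 6
Equity regrets: 2, 9, 5, 7, 4 → max 9
Hedged regrets: 0, 0, 4, 8, 4 → max 8
Cash regrets: 1, 8, 0, 0, 1 → max 8
Balanced regrets: 4, 0, 3, 1, 7 → max 7
Bonds regrets: 0, 8, 3, 4, 6 → max 8
Smallest max regret = 6 → Growth.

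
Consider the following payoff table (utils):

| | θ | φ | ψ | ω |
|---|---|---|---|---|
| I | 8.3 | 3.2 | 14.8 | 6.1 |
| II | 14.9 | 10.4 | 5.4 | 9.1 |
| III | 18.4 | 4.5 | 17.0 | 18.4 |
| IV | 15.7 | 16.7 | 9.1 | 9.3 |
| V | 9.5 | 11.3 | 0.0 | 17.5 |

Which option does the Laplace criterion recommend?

Row averages: I=8.1, II=9.95, III=14.575, IV=12.7, V=9.575
Highest average = 14.575 → III.

III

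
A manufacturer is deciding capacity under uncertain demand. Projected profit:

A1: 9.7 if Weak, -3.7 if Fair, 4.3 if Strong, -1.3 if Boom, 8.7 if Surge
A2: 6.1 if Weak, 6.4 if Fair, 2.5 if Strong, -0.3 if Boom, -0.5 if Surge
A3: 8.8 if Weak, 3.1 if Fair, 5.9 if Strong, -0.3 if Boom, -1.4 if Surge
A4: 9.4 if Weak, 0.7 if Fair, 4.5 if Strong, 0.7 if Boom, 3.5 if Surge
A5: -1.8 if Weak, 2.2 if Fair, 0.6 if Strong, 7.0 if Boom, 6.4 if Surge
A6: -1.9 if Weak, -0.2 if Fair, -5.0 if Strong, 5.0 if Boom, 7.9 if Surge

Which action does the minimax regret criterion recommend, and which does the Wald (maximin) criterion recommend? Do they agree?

minimax regret → A4; maximin → A4 (agree)

Column bests: Weak=9.7, Fair=6.4, Strong=5.9, Boom=7.0, Surge=8.7.
A1 regrets: 0.0, 10.1, 1.6, 8.3, 0.0 → max 10.1
A2 regrets: 3.6, 0.0, 3.4, 7.3, 9.2 → max 9.2
A3 regrets: 0.9, 3.3, 0.0, 7.3, 10.1 → max 10.1
A4 regrets: 0.3, 5.7, 1.4, 6.3, 5.2 → max 6.3
A5 regrets: 11.5, 4.2, 5.3, 0.0, 2.3 → max 11.5
A6 regrets: 11.6, 6.6, 10.9, 2.0, 0.8 → max 11.6
Smallest max regret = 6.3 → A4.
Row minima: A1=-3.7, A2=-0.5, A3=-1.4, A4=0.7, A5=-1.8, A6=-5.0
Best worst-case = 0.7 → A4.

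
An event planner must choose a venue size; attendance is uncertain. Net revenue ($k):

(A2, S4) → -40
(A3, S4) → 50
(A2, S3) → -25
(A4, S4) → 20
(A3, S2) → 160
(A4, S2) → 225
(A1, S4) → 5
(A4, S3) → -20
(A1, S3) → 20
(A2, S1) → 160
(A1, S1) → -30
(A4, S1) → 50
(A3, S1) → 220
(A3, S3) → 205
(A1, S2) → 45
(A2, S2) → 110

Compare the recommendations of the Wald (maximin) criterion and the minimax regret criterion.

Row minima: A1=-30, A2=-40, A3=50, A4=-20
Best worst-case = 50 → A3.
Column bests: S1=220, S2=225, S3=205, S4=50.
A1 regrets: 250, 180, 185, 45 → max 250
A2 regrets: 60, 115, 230, 90 → max 230
A3 regrets: 0, 65, 0, 0 → max 65
A4 regrets: 170, 0, 225, 30 → max 225
Smallest max regret = 65 → A3.

maximin → A3; minimax regret → A3 (agree)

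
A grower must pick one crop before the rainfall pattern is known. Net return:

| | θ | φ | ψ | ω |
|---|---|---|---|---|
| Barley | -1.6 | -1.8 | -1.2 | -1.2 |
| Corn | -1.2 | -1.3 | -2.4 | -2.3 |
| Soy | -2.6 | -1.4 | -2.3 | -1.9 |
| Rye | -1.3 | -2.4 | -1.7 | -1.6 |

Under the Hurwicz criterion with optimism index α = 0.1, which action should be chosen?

Barley: 0.1·(-1.2) + 0.9·(-1.8) = -1.74
Corn: 0.1·(-1.2) + 0.9·(-2.4) = -2.28
Soy: 0.1·(-1.4) + 0.9·(-2.6) = -2.48
Rye: 0.1·(-1.3) + 0.9·(-2.4) = -2.29
Highest Hurwicz score = -1.74 → Barley.

Barley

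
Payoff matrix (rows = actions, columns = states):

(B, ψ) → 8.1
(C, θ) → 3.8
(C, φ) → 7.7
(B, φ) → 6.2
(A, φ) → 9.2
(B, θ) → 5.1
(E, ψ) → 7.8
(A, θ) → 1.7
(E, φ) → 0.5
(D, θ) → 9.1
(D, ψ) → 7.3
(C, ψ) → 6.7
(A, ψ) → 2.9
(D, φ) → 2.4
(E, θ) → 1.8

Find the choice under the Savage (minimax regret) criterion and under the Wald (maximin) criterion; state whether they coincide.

Column bests: θ=9.1, φ=9.2, ψ=8.1.
A regrets: 7.4, 0.0, 5.2 → max 7.4
B regrets: 4.0, 3.0, 0.0 → max 4.0
C regrets: 5.3, 1.5, 1.4 → max 5.3
D regrets: 0.0, 6.8, 0.8 → max 6.8
E regrets: 7.3, 8.7, 0.3 → max 8.7
Smallest max regret = 4.0 → B.
Row minima: A=1.7, B=5.1, C=3.8, D=2.4, E=0.5
Best worst-case = 5.1 → B.

minimax regret → B; maximin → B (agree)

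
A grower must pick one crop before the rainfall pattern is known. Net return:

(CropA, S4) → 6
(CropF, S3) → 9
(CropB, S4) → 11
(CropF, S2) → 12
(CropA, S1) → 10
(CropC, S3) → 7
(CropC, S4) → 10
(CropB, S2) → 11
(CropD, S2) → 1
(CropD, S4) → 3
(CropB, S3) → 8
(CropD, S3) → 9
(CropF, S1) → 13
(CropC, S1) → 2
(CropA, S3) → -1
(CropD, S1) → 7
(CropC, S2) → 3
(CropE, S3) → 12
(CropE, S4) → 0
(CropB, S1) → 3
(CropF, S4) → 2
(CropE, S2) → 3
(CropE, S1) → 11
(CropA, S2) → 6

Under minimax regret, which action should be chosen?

Column bests: S1=13, S2=12, S3=12, S4=11.
CropC regrets: 11, 9, 5, 1 → max 11
CropF regrets: 0, 0, 3, 9 → max 9
CropA regrets: 3, 6, 13, 5 → max 13
CropD regrets: 6, 11, 3, 8 → max 11
CropB regrets: 10, 1, 4, 0 → max 10
CropE regrets: 2, 9, 0, 11 → max 11
Smallest max regret = 9 → CropF.

CropF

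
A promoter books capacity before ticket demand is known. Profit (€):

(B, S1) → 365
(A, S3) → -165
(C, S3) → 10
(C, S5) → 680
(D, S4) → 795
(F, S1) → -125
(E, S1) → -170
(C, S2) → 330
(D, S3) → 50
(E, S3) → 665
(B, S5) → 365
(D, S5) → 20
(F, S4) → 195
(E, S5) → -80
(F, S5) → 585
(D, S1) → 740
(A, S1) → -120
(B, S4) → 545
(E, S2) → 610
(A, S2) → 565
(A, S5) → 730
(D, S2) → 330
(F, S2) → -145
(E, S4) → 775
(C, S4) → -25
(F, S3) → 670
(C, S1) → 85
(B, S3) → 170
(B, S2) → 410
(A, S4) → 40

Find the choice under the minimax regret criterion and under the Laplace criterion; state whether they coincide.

minimax regret → B; laplace → D (disagree)

Column bests: S1=740, S2=610, S3=670, S4=795, S5=730.
A regrets: 860, 45, 835, 755, 0 → max 860
B regrets: 375, 200, 500, 250, 365 → max 500
C regrets: 655, 280, 660, 820, 50 → max 820
D regrets: 0, 280, 620, 0, 710 → max 710
E regrets: 910, 0, 5, 20, 810 → max 910
F regrets: 865, 755, 0, 600, 145 → max 865
Smallest max regret = 500 → B.
Row averages: A=210, B=371, C=216, D=387, E=360, F=236
Highest average = 387 → D.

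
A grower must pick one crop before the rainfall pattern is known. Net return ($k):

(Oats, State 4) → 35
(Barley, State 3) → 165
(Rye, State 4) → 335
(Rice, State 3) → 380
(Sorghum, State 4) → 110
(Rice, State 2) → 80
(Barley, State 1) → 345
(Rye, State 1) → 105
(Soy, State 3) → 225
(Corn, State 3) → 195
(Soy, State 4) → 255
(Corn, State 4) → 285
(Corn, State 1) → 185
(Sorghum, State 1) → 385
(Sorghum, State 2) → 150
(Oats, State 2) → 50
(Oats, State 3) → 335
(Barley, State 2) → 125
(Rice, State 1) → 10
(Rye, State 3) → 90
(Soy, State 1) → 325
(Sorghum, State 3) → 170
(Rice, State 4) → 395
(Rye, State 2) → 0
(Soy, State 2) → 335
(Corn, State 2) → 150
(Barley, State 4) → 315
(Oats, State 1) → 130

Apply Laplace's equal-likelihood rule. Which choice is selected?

Row averages: Rice=216.25, Rye=132.5, Barley=237.5, Soy=285, Sorghum=203.75, Corn=203.75, Oats=137.5
Highest average = 285 → Soy.

Soy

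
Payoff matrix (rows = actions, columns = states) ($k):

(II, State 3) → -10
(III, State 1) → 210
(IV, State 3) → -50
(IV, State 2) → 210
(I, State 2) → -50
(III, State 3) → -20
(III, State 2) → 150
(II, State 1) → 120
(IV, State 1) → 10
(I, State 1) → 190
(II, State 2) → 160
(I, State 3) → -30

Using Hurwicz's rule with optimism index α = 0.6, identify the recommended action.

III

I: 0.6·190 + 0.4·(-50) = 94
II: 0.6·160 + 0.4·(-10) = 92
III: 0.6·210 + 0.4·(-20) = 118
IV: 0.6·210 + 0.4·(-50) = 106
Highest Hurwicz score = 118 → III.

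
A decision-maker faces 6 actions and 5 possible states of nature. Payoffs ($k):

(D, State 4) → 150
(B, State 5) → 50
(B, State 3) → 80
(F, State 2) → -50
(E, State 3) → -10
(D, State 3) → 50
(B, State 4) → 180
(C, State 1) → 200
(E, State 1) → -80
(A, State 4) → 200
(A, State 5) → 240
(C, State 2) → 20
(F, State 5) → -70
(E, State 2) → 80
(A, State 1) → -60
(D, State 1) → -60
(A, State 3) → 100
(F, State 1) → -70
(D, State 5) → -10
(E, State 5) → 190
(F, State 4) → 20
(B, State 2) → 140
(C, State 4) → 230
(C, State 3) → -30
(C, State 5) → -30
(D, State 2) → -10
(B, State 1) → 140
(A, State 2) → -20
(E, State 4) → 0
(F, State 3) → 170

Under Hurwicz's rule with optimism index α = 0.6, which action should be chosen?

B

A: 0.6·240 + 0.4·(-60) = 120
B: 0.6·180 + 0.4·50 = 128
C: 0.6·230 + 0.4·(-30) = 126
D: 0.6·150 + 0.4·(-60) = 66
E: 0.6·190 + 0.4·(-80) = 82
F: 0.6·170 + 0.4·(-70) = 74
Highest Hurwicz score = 128 → B.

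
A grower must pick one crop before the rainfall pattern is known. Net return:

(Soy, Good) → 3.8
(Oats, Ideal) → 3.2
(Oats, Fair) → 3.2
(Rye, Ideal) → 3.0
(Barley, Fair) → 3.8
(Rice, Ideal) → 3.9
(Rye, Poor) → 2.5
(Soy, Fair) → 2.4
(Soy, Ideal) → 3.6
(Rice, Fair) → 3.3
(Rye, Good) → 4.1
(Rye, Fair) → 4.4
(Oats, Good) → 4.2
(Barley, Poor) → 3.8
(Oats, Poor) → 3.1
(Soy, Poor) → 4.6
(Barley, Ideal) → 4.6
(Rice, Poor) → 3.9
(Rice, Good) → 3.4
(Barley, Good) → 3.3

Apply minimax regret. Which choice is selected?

Column bests: Poor=4.6, Fair=4.4, Good=4.2, Ideal=4.6.
Soy regrets: 0.0, 2.0, 0.4, 1.0 → max 2.0
Barley regrets: 0.8, 0.6, 0.9, 0.0 → max 0.9
Rice regrets: 0.7, 1.1, 0.8, 0.7 → max 1.1
Rye regrets: 2.1, 0.0, 0.1, 1.6 → max 2.1
Oats regrets: 1.5, 1.2, 0.0, 1.4 → max 1.5
Smallest max regret = 0.9 → Barley.

Barley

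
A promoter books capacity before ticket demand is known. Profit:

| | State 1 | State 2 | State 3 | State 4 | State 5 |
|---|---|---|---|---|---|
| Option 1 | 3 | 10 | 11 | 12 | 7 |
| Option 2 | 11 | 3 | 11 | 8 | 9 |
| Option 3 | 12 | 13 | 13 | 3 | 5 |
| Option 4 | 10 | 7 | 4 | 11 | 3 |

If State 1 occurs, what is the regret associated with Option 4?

Best payoff under State 1 is 12.
Regret = 12 − 10 = 2.

2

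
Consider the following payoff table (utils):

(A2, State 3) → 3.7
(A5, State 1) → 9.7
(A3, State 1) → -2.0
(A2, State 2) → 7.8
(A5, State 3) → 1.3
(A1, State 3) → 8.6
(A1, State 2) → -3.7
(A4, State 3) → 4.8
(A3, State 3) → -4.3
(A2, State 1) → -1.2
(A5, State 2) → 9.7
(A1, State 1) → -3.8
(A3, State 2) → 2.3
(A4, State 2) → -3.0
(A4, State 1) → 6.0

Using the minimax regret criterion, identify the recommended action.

Column bests: State 1=9.7, State 2=9.7, State 3=8.6.
A1 regrets: 13.5, 13.4, 0.0 → max 13.5
A2 regrets: 10.9, 1.9, 4.9 → max 10.9
A3 regrets: 11.7, 7.4, 12.9 → max 12.9
A4 regrets: 3.7, 12.7, 3.8 → max 12.7
A5 regrets: 0.0, 0.0, 7.3 → max 7.3
Smallest max regret = 7.3 → A5.

A5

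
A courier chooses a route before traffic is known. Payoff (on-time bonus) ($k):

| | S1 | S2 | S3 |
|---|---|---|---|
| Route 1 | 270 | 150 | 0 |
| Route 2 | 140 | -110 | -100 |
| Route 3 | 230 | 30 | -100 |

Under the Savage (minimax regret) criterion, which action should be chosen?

Column bests: S1=270, S2=150, S3=0.
Route 1 regrets: 0, 0, 0 → max 0
Route 2 regrets: 130, 260, 100 → max 260
Route 3 regrets: 40, 120, 100 → max 120
Smallest max regret = 0 → Route 1.

Route 1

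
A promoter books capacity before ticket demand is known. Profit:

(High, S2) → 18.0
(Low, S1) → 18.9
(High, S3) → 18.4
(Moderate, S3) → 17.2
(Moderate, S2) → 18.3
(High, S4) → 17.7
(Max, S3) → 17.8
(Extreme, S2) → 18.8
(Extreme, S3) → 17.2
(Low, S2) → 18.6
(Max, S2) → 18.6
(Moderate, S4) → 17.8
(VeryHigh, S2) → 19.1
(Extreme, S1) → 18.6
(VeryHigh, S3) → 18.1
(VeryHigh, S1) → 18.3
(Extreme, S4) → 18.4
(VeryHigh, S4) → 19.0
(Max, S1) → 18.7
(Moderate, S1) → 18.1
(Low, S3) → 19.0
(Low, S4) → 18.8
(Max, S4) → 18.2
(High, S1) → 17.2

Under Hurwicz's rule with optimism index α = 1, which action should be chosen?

Low: 1·19.0 + 0·18.6 = 19
Moderate: 1·18.3 + 0·17.2 = 18.3
High: 1·18.4 + 0·17.2 = 18.4
VeryHigh: 1·19.1 + 0·18.1 = 19.1
Extreme: 1·18.8 + 0·17.2 = 18.8
Max: 1·18.7 + 0·17.8 = 18.7
Highest Hurwicz score = 19.1 → VeryHigh.

VeryHigh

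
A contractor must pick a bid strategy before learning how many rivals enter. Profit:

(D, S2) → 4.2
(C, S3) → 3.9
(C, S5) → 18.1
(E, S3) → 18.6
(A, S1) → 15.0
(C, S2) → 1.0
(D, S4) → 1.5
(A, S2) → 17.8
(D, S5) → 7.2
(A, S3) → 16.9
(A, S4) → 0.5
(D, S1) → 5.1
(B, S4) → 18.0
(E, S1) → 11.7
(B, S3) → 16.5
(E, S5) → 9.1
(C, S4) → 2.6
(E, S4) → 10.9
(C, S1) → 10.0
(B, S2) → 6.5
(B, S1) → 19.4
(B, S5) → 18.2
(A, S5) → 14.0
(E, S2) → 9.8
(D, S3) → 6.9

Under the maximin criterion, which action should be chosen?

Row minima: A=0.5, B=6.5, C=1.0, D=1.5, E=9.1
Best worst-case = 9.1 → E.

E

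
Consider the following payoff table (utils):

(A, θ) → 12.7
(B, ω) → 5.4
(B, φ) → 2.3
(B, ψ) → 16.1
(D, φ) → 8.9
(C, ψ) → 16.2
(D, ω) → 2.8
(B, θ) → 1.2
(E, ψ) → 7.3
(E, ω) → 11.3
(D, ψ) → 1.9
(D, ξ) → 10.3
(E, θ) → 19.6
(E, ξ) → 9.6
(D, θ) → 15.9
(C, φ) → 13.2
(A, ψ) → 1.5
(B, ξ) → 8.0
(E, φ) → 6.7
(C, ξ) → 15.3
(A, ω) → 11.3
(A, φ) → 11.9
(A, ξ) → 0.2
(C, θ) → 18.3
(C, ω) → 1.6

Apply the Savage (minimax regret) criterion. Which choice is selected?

Column bests: θ=19.6, φ=13.2, ψ=16.2, ω=11.3, ξ=15.3.
A regrets: 6.9, 1.3, 14.7, 0.0, 15.1 → max 15.1
B regrets: 18.4, 10.9, 0.1, 5.9, 7.3 → max 18.4
C regrets: 1.3, 0.0, 0.0, 9.7, 0.0 → max 9.7
D regrets: 3.7, 4.3, 14.3, 8.5, 5.0 → max 14.3
E regrets: 0.0, 6.5, 8.9, 0.0, 5.7 → max 8.9
Smallest max regret = 8.9 → E.

E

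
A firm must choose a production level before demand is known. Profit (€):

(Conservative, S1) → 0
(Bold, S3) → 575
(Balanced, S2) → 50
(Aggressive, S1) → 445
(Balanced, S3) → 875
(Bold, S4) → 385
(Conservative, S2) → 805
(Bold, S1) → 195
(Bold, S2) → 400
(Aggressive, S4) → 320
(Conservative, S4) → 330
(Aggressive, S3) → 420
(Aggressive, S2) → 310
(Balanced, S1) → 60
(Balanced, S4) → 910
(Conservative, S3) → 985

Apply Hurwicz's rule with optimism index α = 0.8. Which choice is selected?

Conservative

Conservative: 0.8·985 + 0.2·0 = 788
Balanced: 0.8·910 + 0.2·50 = 738
Aggressive: 0.8·445 + 0.2·310 = 418
Bold: 0.8·575 + 0.2·195 = 499
Highest Hurwicz score = 788 → Conservative.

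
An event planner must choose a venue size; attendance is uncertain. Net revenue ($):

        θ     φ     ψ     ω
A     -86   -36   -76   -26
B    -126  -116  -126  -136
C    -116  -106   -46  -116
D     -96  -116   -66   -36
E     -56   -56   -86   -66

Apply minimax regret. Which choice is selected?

Column bests: θ=-56, φ=-36, ψ=-46, ω=-26.
A regrets: 30, 0, 30, 0 → max 30
B regrets: 70, 80, 80, 110 → max 110
C regrets: 60, 70, 0, 90 → max 90
D regrets: 40, 80, 20, 10 → max 80
E regrets: 0, 20, 40, 40 → max 40
Smallest max regret = 30 → A.

A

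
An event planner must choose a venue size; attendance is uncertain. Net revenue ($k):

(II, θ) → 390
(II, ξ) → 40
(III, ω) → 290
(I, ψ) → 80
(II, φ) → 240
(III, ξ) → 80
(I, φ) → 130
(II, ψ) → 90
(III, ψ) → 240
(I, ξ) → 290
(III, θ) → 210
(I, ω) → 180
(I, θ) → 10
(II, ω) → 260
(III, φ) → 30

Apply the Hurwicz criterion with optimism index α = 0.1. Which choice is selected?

I: 0.1·290 + 0.9·10 = 38
II: 0.1·390 + 0.9·40 = 75
III: 0.1·290 + 0.9·30 = 56
Highest Hurwicz score = 75 → II.

II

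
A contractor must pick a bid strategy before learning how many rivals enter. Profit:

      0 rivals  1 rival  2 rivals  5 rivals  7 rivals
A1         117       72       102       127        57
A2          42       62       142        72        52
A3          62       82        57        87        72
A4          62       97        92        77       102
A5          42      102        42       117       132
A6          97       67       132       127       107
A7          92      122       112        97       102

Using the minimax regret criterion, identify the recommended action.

Column bests: 0 rivals=117, 1 rival=122, 2 rivals=142, 5 rivals=127, 7 rivals=132.
A1 regrets: 0, 50, 40, 0, 75 → max 75
A2 regrets: 75, 60, 0, 55, 80 → max 80
A3 regrets: 55, 40, 85, 40, 60 → max 85
A4 regrets: 55, 25, 50, 50, 30 → max 55
A5 regrets: 75, 20, 100, 10, 0 → max 100
A6 regrets: 20, 55, 10, 0, 25 → max 55
A7 regrets: 25, 0, 30, 30, 30 → max 30
Smallest max regret = 30 → A7.

A7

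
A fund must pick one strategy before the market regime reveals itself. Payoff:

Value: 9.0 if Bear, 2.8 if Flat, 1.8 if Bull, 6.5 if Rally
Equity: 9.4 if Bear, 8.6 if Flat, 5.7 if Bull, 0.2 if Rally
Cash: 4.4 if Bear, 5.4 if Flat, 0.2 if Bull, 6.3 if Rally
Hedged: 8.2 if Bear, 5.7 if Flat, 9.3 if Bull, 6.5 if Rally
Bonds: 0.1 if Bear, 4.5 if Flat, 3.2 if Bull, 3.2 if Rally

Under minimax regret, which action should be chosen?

Column bests: Bear=9.4, Flat=8.6, Bull=9.3, Rally=6.5.
Value regrets: 0.4, 5.8, 7.5, 0.0 → max 7.5
Equity regrets: 0.0, 0.0, 3.6, 6.3 → max 6.3
Cash regrets: 5.0, 3.2, 9.1, 0.2 → max 9.1
Hedged regrets: 1.2, 2.9, 0.0, 0.0 → max 2.9
Bonds regrets: 9.3, 4.1, 6.1, 3.3 → max 9.3
Smallest max regret = 2.9 → Hedged.

Hedged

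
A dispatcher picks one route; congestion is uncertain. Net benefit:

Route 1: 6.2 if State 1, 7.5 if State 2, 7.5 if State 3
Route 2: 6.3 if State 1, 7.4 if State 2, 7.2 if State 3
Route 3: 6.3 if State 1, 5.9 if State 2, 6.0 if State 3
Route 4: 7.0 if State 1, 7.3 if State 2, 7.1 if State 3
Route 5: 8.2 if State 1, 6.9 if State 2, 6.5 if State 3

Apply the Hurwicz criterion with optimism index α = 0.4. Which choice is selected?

Route 5

Route 1: 0.4·7.5 + 0.6·6.2 = 6.72
Route 2: 0.4·7.4 + 0.6·6.3 = 6.74
Route 3: 0.4·6.3 + 0.6·5.9 = 6.06
Route 4: 0.4·7.3 + 0.6·7.0 = 7.12
Route 5: 0.4·8.2 + 0.6·6.5 = 7.18
Highest Hurwicz score = 7.18 → Route 5.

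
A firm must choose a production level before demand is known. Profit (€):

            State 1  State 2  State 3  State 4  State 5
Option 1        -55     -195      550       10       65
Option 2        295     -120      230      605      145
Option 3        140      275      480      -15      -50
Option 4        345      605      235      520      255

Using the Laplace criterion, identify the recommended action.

Option 4

Row averages: Option 1=75, Option 2=231, Option 3=166, Option 4=392
Highest average = 392 → Option 4.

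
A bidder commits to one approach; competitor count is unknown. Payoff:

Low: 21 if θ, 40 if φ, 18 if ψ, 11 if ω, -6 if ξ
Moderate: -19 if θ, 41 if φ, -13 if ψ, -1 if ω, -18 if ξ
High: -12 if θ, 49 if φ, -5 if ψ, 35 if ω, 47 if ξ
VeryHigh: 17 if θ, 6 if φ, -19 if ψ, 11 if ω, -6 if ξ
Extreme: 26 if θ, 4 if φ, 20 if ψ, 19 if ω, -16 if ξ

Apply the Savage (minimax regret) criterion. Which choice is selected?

Column bests: θ=26, φ=49, ψ=20, ω=35, ξ=47.
Low regrets: 5, 9, 2, 24, 53 → max 53
Moderate regrets: 45, 8, 33, 36, 65 → max 65
High regrets: 38, 0, 25, 0, 0 → max 38
VeryHigh regrets: 9, 43, 39, 24, 53 → max 53
Extreme regrets: 0, 45, 0, 16, 63 → max 63
Smallest max regret = 38 → High.

High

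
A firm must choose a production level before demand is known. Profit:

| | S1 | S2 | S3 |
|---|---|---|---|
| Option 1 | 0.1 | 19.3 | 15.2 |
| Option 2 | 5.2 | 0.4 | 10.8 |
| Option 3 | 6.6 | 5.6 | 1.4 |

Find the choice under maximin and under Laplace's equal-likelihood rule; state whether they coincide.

Row minima: Option 1=0.1, Option 2=0.4, Option 3=1.4
Best worst-case = 1.4 → Option 3.
Row averages: Option 1=173/15, Option 2=82/15, Option 3=68/15
Highest average = 173/15 → Option 1.

maximin → Option 3; laplace → Option 1 (disagree)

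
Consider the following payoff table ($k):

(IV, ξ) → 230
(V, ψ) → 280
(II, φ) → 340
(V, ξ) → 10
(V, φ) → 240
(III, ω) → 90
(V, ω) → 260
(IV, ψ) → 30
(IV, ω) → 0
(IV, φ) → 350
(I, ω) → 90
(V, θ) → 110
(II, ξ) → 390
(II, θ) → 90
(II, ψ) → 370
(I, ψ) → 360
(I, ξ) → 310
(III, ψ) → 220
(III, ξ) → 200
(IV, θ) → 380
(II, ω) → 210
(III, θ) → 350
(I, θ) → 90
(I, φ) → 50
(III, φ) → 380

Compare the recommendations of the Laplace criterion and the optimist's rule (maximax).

Row averages: I=180, II=280, III=248, IV=198, V=180
Highest average = 280 → II.
Row maxima: I=360, II=390, III=380, IV=380, V=280
Best best-case = 390 → II.

laplace → II; maximax → II (agree)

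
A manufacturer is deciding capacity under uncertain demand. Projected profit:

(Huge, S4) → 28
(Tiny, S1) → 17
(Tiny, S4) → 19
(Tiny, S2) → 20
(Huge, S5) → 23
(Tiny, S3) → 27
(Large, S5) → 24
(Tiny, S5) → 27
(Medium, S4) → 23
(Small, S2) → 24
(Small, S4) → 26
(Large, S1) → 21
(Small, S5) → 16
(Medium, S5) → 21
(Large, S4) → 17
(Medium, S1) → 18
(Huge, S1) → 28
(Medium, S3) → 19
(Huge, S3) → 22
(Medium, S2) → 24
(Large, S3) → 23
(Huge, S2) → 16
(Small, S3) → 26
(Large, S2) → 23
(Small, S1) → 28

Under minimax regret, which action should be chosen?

Huge

Column bests: S1=28, S2=24, S3=27, S4=28, S5=27.
Tiny regrets: 11, 4, 0, 9, 0 → max 11
Small regrets: 0, 0, 1, 2, 11 → max 11
Medium regrets: 10, 0, 8, 5, 6 → max 10
Large regrets: 7, 1, 4, 11, 3 → max 11
Huge regrets: 0, 8, 5, 0, 4 → max 8
Smallest max regret = 8 → Huge.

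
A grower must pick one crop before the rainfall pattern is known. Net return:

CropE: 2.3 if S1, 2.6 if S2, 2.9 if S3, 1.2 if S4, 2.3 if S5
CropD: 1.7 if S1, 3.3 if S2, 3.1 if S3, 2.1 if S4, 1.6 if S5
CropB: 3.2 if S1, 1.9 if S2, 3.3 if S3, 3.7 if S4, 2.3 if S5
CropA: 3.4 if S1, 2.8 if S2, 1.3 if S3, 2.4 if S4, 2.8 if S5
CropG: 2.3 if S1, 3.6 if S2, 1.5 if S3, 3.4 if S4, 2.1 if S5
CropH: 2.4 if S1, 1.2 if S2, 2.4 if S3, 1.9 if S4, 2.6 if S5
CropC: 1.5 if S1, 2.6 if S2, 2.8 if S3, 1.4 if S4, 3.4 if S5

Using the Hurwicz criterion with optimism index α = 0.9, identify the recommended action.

CropE: 0.9·2.9 + 0.1·1.2 = 2.73
CropD: 0.9·3.3 + 0.1·1.6 = 3.13
CropB: 0.9·3.7 + 0.1·1.9 = 3.52
CropA: 0.9·3.4 + 0.1·1.3 = 3.19
CropG: 0.9·3.6 + 0.1·1.5 = 3.39
CropH: 0.9·2.6 + 0.1·1.2 = 2.46
CropC: 0.9·3.4 + 0.1·1.4 = 3.2
Highest Hurwicz score = 3.52 → CropB.

CropB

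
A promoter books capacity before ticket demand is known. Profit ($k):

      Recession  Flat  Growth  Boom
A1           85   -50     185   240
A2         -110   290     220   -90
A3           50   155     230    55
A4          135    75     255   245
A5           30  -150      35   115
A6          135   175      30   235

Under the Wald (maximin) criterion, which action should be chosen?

A4

Row minima: A1=-50, A2=-110, A3=50, A4=75, A5=-150, A6=30
Best worst-case = 75 → A4.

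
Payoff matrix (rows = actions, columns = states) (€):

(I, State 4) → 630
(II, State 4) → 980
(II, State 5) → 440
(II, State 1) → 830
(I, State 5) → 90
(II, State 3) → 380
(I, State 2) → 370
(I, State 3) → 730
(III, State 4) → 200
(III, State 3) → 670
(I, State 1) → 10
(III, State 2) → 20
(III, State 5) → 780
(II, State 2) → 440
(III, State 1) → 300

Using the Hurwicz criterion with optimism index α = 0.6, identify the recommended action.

I: 0.6·730 + 0.4·10 = 442
II: 0.6·980 + 0.4·380 = 740
III: 0.6·780 + 0.4·20 = 476
Highest Hurwicz score = 740 → II.

II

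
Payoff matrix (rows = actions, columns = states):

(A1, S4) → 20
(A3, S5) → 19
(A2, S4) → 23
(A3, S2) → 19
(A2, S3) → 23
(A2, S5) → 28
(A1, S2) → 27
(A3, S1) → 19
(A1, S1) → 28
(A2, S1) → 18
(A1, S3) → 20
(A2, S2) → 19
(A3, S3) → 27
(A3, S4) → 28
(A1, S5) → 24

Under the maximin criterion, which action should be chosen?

A1

Row minima: A1=20, A2=18, A3=19
Best worst-case = 20 → A1.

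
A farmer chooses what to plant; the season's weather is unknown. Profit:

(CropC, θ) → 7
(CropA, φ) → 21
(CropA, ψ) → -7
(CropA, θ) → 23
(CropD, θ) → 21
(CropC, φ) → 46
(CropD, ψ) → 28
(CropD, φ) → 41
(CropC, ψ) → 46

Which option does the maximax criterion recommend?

Row maxima: CropA=23, CropD=41, CropC=46
Best best-case = 46 → CropC.

CropC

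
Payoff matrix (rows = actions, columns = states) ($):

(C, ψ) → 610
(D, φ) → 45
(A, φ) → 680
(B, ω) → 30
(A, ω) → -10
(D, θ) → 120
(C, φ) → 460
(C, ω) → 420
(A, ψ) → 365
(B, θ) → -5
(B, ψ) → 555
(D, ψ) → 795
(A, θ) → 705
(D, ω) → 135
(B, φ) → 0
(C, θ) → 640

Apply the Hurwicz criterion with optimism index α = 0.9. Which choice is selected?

A: 0.9·705 + 0.1·(-10) = 633.5
B: 0.9·555 + 0.1·(-5) = 499
C: 0.9·640 + 0.1·420 = 618
D: 0.9·795 + 0.1·45 = 720
Highest Hurwicz score = 720 → D.

D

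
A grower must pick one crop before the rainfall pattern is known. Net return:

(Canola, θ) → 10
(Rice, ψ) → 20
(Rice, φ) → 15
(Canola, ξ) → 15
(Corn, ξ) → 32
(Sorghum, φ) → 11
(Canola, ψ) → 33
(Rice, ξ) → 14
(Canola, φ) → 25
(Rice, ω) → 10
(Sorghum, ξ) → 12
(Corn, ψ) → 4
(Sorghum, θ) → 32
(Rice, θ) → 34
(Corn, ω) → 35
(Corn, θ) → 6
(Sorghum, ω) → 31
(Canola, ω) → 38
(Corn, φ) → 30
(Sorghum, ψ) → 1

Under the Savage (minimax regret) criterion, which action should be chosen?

Column bests: θ=34, φ=30, ψ=33, ω=38, ξ=32.
Corn regrets: 28, 0, 29, 3, 0 → max 29
Sorghum regrets: 2, 19, 32, 7, 20 → max 32
Canola regrets: 24, 5, 0, 0, 17 → max 24
Rice regrets: 0, 15, 13, 28, 18 → max 28
Smallest max regret = 24 → Canola.

Canola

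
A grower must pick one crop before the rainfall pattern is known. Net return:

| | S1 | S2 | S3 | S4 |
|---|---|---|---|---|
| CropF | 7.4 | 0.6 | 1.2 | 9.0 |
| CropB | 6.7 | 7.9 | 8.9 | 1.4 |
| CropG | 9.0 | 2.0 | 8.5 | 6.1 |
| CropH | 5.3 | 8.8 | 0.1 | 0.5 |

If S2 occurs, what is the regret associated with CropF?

8.2

Best payoff under S2 is 8.8.
Regret = 8.8 − 0.6 = 8.2.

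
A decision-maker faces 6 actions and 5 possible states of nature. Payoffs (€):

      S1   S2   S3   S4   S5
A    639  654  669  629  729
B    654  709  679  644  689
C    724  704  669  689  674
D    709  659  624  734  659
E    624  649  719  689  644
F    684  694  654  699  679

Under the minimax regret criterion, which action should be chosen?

C

Column bests: S1=724, S2=709, S3=719, S4=734, S5=729.
A regrets: 85, 55, 50, 105, 0 → max 105
B regrets: 70, 0, 40, 90, 40 → max 90
C regrets: 0, 5, 50, 45, 55 → max 55
D regrets: 15, 50, 95, 0, 70 → max 95
E regrets: 100, 60, 0, 45, 85 → max 100
F regrets: 40, 15, 65, 35, 50 → max 65
Smallest max regret = 55 → C.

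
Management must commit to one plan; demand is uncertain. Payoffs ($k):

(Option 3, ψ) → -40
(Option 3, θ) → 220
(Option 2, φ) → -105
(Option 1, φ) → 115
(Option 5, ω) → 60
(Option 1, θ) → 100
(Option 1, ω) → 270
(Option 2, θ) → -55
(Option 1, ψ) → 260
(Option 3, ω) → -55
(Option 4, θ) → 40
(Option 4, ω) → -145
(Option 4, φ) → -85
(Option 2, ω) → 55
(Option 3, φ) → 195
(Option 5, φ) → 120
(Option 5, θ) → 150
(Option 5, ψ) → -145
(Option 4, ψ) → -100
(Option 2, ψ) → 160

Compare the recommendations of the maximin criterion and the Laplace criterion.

Row minima: Option 1=100, Option 2=-105, Option 3=-55, Option 4=-145, Option 5=-145
Best worst-case = 100 → Option 1.
Row averages: Option 1=186.25, Option 2=13.75, Option 3=80, Option 4=-72.5, Option 5=46.25
Highest average = 186.25 → Option 1.

maximin → Option 1; laplace → Option 1 (agree)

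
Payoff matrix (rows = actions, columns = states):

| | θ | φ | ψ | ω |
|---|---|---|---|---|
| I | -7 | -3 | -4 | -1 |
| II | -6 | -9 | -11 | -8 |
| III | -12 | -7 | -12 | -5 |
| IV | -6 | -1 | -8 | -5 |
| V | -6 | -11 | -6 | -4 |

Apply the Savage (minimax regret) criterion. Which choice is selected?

I

Column bests: θ=-6, φ=-1, ψ=-4, ω=-1.
I regrets: 1, 2, 0, 0 → max 2
II regrets: 0, 8, 7, 7 → max 8
III regrets: 6, 6, 8, 4 → max 8
IV regrets: 0, 0, 4, 4 → max 4
V regrets: 0, 10, 2, 3 → max 10
Smallest max regret = 2 → I.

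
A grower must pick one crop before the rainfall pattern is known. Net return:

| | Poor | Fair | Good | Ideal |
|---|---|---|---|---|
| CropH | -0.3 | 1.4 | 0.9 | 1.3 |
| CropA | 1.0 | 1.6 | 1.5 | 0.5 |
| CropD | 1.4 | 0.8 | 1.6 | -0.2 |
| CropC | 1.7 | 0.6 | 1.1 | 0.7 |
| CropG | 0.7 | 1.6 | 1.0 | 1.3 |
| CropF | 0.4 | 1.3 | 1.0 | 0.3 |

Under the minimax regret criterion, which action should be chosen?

Column bests: Poor=1.7, Fair=1.6, Good=1.6, Ideal=1.3.
CropH regrets: 2.0, 0.2, 0.7, 0.0 → max 2.0
CropA regrets: 0.7, 0.0, 0.1, 0.8 → max 0.8
CropD regrets: 0.3, 0.8, 0.0, 1.5 → max 1.5
CropC regrets: 0.0, 1.0, 0.5, 0.6 → max 1.0
CropG regrets: 1.0, 0.0, 0.6, 0.0 → max 1.0
CropF regrets: 1.3, 0.3, 0.6, 1.0 → max 1.3
Smallest max regret = 0.8 → CropA.

CropA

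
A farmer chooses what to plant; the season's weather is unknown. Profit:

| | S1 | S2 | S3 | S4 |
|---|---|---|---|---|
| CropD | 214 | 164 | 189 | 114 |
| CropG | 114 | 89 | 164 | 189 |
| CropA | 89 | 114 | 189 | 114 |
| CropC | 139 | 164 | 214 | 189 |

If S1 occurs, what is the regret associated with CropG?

Best payoff under S1 is 214.
Regret = 214 − 114 = 100.

100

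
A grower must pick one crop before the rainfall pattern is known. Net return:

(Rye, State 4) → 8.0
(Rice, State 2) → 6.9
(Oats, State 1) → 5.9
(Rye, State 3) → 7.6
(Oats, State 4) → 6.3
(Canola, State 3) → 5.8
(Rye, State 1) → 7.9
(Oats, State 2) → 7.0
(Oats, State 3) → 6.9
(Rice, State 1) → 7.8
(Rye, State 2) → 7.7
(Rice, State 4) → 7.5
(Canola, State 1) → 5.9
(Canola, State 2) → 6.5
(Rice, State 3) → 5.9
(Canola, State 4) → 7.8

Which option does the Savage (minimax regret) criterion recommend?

Rye

Column bests: State 1=7.9, State 2=7.7, State 3=7.6, State 4=8.0.
Rice regrets: 0.1, 0.8, 1.7, 0.5 → max 1.7
Rye regrets: 0.0, 0.0, 0.0, 0.0 → max 0.0
Oats regrets: 2.0, 0.7, 0.7, 1.7 → max 2.0
Canola regrets: 2.0, 1.2, 1.8, 0.2 → max 2.0
Smallest max regret = 0.0 → Rye.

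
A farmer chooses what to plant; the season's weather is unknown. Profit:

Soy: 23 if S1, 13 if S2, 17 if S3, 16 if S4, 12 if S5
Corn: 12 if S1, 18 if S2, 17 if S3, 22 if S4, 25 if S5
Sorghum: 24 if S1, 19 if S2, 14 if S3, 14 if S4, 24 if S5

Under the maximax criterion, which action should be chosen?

Row maxima: Soy=23, Corn=25, Sorghum=24
Best best-case = 25 → Corn.

Corn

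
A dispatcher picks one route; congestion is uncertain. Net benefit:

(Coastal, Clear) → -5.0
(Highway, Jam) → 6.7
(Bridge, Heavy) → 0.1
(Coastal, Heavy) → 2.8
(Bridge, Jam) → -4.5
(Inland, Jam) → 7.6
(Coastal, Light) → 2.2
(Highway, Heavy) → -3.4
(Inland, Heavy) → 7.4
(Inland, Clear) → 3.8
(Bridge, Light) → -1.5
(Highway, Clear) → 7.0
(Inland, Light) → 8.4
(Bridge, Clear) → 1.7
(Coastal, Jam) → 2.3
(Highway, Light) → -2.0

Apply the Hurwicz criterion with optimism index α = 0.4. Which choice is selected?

Inland

Bridge: 0.4·1.7 + 0.6·(-4.5) = -2.02
Coastal: 0.4·2.8 + 0.6·(-5.0) = -1.88
Inland: 0.4·8.4 + 0.6·3.8 = 5.64
Highway: 0.4·7.0 + 0.6·(-3.4) = 0.76
Highest Hurwicz score = 5.64 → Inland.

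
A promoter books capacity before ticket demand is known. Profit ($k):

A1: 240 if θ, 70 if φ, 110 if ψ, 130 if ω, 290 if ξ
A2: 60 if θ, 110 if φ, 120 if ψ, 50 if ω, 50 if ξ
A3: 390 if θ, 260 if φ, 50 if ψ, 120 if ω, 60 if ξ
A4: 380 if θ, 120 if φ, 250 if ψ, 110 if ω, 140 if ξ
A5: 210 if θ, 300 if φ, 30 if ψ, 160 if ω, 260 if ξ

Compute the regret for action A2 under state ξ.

Best payoff under ξ is 290.
Regret = 290 − 50 = 240.

240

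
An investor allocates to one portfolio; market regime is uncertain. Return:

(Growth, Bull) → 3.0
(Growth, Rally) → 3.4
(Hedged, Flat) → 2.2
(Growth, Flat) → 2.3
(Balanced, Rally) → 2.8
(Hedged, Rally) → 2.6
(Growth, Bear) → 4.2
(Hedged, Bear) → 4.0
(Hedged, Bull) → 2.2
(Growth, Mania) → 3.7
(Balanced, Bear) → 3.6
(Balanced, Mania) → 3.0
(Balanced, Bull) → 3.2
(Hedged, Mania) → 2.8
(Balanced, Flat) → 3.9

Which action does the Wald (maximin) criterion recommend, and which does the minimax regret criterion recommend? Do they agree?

maximin → Balanced; minimax regret → Balanced (agree)

Row minima: Growth=2.3, Hedged=2.2, Balanced=2.8
Best worst-case = 2.8 → Balanced.
Column bests: Bear=4.2, Flat=3.9, Bull=3.2, Rally=3.4, Mania=3.7.
Growth regrets: 0.0, 1.6, 0.2, 0.0, 0.0 → max 1.6
Hedged regrets: 0.2, 1.7, 1.0, 0.8, 0.9 → max 1.7
Balanced regrets: 0.6, 0.0, 0.0, 0.6, 0.7 → max 0.7
Smallest max regret = 0.7 → Balanced.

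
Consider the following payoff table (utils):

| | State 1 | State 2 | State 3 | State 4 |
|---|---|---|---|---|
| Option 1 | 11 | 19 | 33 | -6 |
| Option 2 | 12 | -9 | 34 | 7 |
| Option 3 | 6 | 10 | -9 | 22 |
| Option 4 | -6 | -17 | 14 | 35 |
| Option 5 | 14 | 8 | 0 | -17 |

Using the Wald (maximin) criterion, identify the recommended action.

Row minima: Option 1=-6, Option 2=-9, Option 3=-9, Option 4=-17, Option 5=-17
Best worst-case = -6 → Option 1.

Option 1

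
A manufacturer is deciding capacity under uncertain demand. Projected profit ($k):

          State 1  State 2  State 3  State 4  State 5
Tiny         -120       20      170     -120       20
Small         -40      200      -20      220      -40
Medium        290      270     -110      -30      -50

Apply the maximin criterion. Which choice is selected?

Row minima: Tiny=-120, Small=-40, Medium=-110
Best worst-case = -40 → Small.

Small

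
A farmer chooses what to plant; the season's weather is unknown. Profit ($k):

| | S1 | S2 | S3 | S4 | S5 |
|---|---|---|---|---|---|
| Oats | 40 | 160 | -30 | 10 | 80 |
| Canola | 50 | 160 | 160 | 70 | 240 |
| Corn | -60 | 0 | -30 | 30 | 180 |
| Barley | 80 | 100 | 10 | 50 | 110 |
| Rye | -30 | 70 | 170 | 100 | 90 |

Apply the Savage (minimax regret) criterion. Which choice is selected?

Canola

Column bests: S1=80, S2=160, S3=170, S4=100, S5=240.
Oats regrets: 40, 0, 200, 90, 160 → max 200
Canola regrets: 30, 0, 10, 30, 0 → max 30
Corn regrets: 140, 160, 200, 70, 60 → max 200
Barley regrets: 0, 60, 160, 50, 130 → max 160
Rye regrets: 110, 90, 0, 0, 150 → max 150
Smallest max regret = 30 → Canola.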